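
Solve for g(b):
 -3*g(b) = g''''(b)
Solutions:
 g(b) = (C1*sin(sqrt(2)*3^(1/4)*b/2) + C2*cos(sqrt(2)*3^(1/4)*b/2))*exp(-sqrt(2)*3^(1/4)*b/2) + (C3*sin(sqrt(2)*3^(1/4)*b/2) + C4*cos(sqrt(2)*3^(1/4)*b/2))*exp(sqrt(2)*3^(1/4)*b/2)


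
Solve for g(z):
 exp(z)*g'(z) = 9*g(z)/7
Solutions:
 g(z) = C1*exp(-9*exp(-z)/7)


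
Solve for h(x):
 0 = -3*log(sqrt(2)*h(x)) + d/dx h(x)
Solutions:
 -2*Integral(1/(2*log(_y) + log(2)), (_y, h(x)))/3 = C1 - x


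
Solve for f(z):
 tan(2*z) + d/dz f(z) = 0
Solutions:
 f(z) = C1 + log(cos(2*z))/2


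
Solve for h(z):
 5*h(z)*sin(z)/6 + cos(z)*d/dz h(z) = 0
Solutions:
 h(z) = C1*cos(z)^(5/6)


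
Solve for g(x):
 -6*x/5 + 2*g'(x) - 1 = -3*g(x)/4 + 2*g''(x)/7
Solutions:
 g(x) = C1*exp(x*(14 - sqrt(238))/4) + C2*exp(x*(14 + sqrt(238))/4) + 8*x/5 - 44/15


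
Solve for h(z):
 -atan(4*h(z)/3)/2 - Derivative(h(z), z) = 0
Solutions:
 Integral(1/atan(4*_y/3), (_y, h(z))) = C1 - z/2


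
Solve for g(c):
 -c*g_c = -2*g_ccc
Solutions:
 g(c) = C1 + Integral(C2*airyai(2^(2/3)*c/2) + C3*airybi(2^(2/3)*c/2), c)


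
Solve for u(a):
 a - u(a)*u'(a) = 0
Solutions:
 u(a) = -sqrt(C1 + a^2)
 u(a) = sqrt(C1 + a^2)


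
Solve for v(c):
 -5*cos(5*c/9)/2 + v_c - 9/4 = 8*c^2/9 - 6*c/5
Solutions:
 v(c) = C1 + 8*c^3/27 - 3*c^2/5 + 9*c/4 + 9*sin(5*c/9)/2


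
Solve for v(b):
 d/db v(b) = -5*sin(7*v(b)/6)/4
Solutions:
 5*b/4 + 3*log(cos(7*v(b)/6) - 1)/7 - 3*log(cos(7*v(b)/6) + 1)/7 = C1


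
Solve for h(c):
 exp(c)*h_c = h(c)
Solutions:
 h(c) = C1*exp(-exp(-c))


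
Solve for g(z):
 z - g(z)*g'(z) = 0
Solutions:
 g(z) = -sqrt(C1 + z^2)
 g(z) = sqrt(C1 + z^2)


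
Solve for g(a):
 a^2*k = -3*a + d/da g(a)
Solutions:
 g(a) = C1 + a^3*k/3 + 3*a^2/2


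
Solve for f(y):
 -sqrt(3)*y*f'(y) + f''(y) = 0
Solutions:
 f(y) = C1 + C2*erfi(sqrt(2)*3^(1/4)*y/2)


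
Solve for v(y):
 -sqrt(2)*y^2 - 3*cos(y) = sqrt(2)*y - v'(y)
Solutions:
 v(y) = C1 + sqrt(2)*y^3/3 + sqrt(2)*y^2/2 + 3*sin(y)


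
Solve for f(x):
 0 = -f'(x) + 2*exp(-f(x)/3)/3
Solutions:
 f(x) = 3*log(C1 + 2*x/9)


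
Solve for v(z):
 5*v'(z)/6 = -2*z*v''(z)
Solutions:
 v(z) = C1 + C2*z^(7/12)


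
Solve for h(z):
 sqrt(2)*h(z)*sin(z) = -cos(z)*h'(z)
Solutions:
 h(z) = C1*cos(z)^(sqrt(2))


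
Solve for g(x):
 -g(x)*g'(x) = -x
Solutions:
 g(x) = -sqrt(C1 + x^2)
 g(x) = sqrt(C1 + x^2)


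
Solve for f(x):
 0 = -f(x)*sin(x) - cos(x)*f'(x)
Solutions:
 f(x) = C1*cos(x)


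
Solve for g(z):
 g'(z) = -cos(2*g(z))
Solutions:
 g(z) = -asin((C1 + exp(4*z))/(C1 - exp(4*z)))/2 + pi/2
 g(z) = asin((C1 + exp(4*z))/(C1 - exp(4*z)))/2


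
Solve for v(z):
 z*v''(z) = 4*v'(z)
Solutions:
 v(z) = C1 + C2*z^5


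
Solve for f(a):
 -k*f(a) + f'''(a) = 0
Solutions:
 f(a) = C1*exp(a*k^(1/3)) + C2*exp(a*k^(1/3)*(-1 + sqrt(3)*I)/2) + C3*exp(-a*k^(1/3)*(1 + sqrt(3)*I)/2)


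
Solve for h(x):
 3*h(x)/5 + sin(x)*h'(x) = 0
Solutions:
 h(x) = C1*(cos(x) + 1)^(3/10)/(cos(x) - 1)^(3/10)


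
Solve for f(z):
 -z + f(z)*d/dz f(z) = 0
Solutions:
 f(z) = -sqrt(C1 + z^2)
 f(z) = sqrt(C1 + z^2)


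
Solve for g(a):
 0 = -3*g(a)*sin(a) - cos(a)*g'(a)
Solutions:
 g(a) = C1*cos(a)^3


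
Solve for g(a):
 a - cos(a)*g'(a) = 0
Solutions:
 g(a) = C1 + Integral(a/cos(a), a)


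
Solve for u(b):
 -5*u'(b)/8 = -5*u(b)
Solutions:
 u(b) = C1*exp(8*b)


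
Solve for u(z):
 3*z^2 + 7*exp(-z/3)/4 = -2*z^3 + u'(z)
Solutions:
 u(z) = C1 + z^4/2 + z^3 - 21*exp(-z/3)/4


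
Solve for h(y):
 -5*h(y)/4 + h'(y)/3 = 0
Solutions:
 h(y) = C1*exp(15*y/4)


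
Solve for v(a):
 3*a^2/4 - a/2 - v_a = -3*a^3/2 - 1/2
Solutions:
 v(a) = C1 + 3*a^4/8 + a^3/4 - a^2/4 + a/2


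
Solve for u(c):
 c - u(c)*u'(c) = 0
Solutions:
 u(c) = -sqrt(C1 + c^2)
 u(c) = sqrt(C1 + c^2)


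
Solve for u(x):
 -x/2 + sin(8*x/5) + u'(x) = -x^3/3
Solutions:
 u(x) = C1 - x^4/12 + x^2/4 + 5*cos(8*x/5)/8


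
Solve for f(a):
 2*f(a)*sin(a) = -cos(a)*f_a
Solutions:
 f(a) = C1*cos(a)^2


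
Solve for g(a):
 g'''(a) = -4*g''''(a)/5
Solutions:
 g(a) = C1 + C2*a + C3*a^2 + C4*exp(-5*a/4)


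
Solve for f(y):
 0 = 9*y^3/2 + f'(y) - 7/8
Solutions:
 f(y) = C1 - 9*y^4/8 + 7*y/8


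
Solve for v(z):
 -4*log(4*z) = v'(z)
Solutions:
 v(z) = C1 - 4*z*log(z) - z*log(256) + 4*z


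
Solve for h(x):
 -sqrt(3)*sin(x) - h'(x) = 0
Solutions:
 h(x) = C1 + sqrt(3)*cos(x)


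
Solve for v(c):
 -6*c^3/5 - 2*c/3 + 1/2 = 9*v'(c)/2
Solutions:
 v(c) = C1 - c^4/15 - 2*c^2/27 + c/9


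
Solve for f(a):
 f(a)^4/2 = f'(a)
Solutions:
 f(a) = 2^(1/3)*(-1/(C1 + 3*a))^(1/3)
 f(a) = 2^(1/3)*(-1/(C1 + a))^(1/3)*(-3^(2/3) - 3*3^(1/6)*I)/6
 f(a) = 2^(1/3)*(-1/(C1 + a))^(1/3)*(-3^(2/3) + 3*3^(1/6)*I)/6


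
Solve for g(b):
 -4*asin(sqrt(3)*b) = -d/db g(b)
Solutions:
 g(b) = C1 + 4*b*asin(sqrt(3)*b) + 4*sqrt(3)*sqrt(1 - 3*b^2)/3


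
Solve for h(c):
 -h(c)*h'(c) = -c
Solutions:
 h(c) = -sqrt(C1 + c^2)
 h(c) = sqrt(C1 + c^2)


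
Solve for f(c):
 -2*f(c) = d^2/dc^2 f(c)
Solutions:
 f(c) = C1*sin(sqrt(2)*c) + C2*cos(sqrt(2)*c)


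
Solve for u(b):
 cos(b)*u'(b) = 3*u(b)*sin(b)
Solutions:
 u(b) = C1/cos(b)^3


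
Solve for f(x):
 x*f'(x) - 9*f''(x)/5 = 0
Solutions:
 f(x) = C1 + C2*erfi(sqrt(10)*x/6)


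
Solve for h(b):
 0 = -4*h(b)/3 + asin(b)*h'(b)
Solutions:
 h(b) = C1*exp(4*Integral(1/asin(b), b)/3)


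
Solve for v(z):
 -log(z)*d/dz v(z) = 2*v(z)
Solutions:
 v(z) = C1*exp(-2*li(z))


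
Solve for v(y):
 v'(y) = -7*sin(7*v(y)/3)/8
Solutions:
 7*y/8 + 3*log(cos(7*v(y)/3) - 1)/14 - 3*log(cos(7*v(y)/3) + 1)/14 = C1


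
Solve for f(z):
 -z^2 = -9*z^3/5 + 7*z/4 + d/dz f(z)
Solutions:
 f(z) = C1 + 9*z^4/20 - z^3/3 - 7*z^2/8


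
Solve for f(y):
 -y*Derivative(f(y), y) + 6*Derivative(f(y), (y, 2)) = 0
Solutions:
 f(y) = C1 + C2*erfi(sqrt(3)*y/6)


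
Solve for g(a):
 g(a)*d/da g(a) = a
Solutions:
 g(a) = -sqrt(C1 + a^2)
 g(a) = sqrt(C1 + a^2)


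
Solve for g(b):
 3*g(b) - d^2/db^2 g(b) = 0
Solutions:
 g(b) = C1*exp(-sqrt(3)*b) + C2*exp(sqrt(3)*b)


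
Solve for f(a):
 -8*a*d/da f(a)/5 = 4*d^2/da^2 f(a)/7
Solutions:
 f(a) = C1 + C2*erf(sqrt(35)*a/5)


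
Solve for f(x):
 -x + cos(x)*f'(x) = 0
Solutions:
 f(x) = C1 + Integral(x/cos(x), x)


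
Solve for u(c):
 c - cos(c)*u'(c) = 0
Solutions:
 u(c) = C1 + Integral(c/cos(c), c)


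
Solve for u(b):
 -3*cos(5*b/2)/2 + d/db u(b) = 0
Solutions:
 u(b) = C1 + 3*sin(5*b/2)/5


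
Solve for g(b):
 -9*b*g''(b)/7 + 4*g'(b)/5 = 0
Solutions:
 g(b) = C1 + C2*b^(73/45)


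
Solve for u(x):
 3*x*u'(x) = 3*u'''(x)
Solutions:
 u(x) = C1 + Integral(C2*airyai(x) + C3*airybi(x), x)


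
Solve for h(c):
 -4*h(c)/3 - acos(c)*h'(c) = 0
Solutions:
 h(c) = C1*exp(-4*Integral(1/acos(c), c)/3)


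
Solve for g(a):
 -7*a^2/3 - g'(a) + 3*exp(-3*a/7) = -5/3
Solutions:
 g(a) = C1 - 7*a^3/9 + 5*a/3 - 7*exp(-3*a/7)


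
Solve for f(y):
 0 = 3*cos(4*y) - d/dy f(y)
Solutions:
 f(y) = C1 + 3*sin(4*y)/4


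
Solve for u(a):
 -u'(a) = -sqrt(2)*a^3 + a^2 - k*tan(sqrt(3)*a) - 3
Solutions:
 u(a) = C1 + sqrt(2)*a^4/4 - a^3/3 + 3*a - sqrt(3)*k*log(cos(sqrt(3)*a))/3


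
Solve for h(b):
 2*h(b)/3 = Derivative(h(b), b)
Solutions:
 h(b) = C1*exp(2*b/3)


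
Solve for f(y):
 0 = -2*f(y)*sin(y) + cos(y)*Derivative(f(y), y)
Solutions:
 f(y) = C1/cos(y)^2


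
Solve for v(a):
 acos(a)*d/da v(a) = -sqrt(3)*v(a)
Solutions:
 v(a) = C1*exp(-sqrt(3)*Integral(1/acos(a), a))


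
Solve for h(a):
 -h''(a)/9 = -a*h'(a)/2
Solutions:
 h(a) = C1 + C2*erfi(3*a/2)


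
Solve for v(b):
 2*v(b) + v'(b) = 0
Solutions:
 v(b) = C1*exp(-2*b)


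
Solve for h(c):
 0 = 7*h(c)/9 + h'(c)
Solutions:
 h(c) = C1*exp(-7*c/9)


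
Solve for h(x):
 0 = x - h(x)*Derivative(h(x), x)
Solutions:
 h(x) = -sqrt(C1 + x^2)
 h(x) = sqrt(C1 + x^2)


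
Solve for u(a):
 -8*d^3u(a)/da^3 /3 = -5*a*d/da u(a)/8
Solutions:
 u(a) = C1 + Integral(C2*airyai(15^(1/3)*a/4) + C3*airybi(15^(1/3)*a/4), a)


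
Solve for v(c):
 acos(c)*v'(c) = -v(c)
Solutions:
 v(c) = C1*exp(-Integral(1/acos(c), c))


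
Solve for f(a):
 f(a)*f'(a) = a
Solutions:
 f(a) = -sqrt(C1 + a^2)
 f(a) = sqrt(C1 + a^2)


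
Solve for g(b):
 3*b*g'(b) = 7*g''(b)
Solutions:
 g(b) = C1 + C2*erfi(sqrt(42)*b/14)


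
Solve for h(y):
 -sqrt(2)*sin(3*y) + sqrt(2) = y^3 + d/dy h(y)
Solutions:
 h(y) = C1 - y^4/4 + sqrt(2)*y + sqrt(2)*cos(3*y)/3


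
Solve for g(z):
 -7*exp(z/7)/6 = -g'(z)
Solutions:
 g(z) = C1 + 49*exp(z/7)/6


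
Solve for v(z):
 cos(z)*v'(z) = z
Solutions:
 v(z) = C1 + Integral(z/cos(z), z)


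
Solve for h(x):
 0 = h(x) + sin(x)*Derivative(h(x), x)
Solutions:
 h(x) = C1*sqrt(cos(x) + 1)/sqrt(cos(x) - 1)


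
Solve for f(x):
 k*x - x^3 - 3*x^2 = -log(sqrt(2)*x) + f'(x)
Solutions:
 f(x) = C1 + k*x^2/2 - x^4/4 - x^3 + x*log(x) - x + x*log(2)/2


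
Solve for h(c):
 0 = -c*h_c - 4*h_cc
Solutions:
 h(c) = C1 + C2*erf(sqrt(2)*c/4)


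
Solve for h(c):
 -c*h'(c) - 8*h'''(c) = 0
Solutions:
 h(c) = C1 + Integral(C2*airyai(-c/2) + C3*airybi(-c/2), c)


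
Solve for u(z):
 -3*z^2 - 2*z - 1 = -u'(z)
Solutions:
 u(z) = C1 + z^3 + z^2 + z


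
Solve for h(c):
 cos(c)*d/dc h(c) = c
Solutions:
 h(c) = C1 + Integral(c/cos(c), c)


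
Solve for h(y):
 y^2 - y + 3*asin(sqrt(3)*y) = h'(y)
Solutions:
 h(y) = C1 + y^3/3 - y^2/2 + 3*y*asin(sqrt(3)*y) + sqrt(3)*sqrt(1 - 3*y^2)


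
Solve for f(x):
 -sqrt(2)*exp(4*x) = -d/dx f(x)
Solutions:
 f(x) = C1 + sqrt(2)*exp(4*x)/4


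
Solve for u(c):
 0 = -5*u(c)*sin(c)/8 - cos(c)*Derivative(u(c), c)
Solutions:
 u(c) = C1*cos(c)^(5/8)


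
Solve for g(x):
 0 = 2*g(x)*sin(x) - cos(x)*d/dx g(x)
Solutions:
 g(x) = C1/cos(x)^2


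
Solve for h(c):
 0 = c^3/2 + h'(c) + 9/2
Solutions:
 h(c) = C1 - c^4/8 - 9*c/2


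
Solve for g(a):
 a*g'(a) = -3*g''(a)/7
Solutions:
 g(a) = C1 + C2*erf(sqrt(42)*a/6)


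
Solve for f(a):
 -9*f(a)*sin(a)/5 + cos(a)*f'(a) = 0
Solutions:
 f(a) = C1/cos(a)^(9/5)


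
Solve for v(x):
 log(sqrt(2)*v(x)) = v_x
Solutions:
 -2*Integral(1/(2*log(_y) + log(2)), (_y, v(x))) = C1 - x


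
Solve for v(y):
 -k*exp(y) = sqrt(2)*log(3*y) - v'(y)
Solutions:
 v(y) = C1 + k*exp(y) + sqrt(2)*y*log(y) + sqrt(2)*y*(-1 + log(3))


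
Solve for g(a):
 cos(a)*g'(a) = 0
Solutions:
 g(a) = C1


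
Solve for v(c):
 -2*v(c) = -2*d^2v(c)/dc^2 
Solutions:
 v(c) = C1*exp(-c) + C2*exp(c)


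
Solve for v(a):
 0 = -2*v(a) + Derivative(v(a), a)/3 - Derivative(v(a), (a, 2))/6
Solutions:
 v(a) = (C1*sin(sqrt(11)*a) + C2*cos(sqrt(11)*a))*exp(a)


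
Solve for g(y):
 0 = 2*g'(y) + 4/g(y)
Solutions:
 g(y) = -sqrt(C1 - 4*y)
 g(y) = sqrt(C1 - 4*y)


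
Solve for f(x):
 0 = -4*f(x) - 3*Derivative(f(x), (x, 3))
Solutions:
 f(x) = C3*exp(-6^(2/3)*x/3) + (C1*sin(2^(2/3)*3^(1/6)*x/2) + C2*cos(2^(2/3)*3^(1/6)*x/2))*exp(6^(2/3)*x/6)


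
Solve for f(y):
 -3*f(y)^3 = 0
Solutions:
 f(y) = 0


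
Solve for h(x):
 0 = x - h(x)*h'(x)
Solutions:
 h(x) = -sqrt(C1 + x^2)
 h(x) = sqrt(C1 + x^2)


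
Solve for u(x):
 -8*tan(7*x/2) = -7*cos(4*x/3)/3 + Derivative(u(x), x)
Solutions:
 u(x) = C1 + 16*log(cos(7*x/2))/7 + 7*sin(4*x/3)/4


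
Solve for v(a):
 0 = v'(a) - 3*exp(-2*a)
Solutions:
 v(a) = C1 - 3*exp(-2*a)/2


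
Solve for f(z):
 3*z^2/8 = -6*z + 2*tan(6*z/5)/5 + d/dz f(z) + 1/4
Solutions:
 f(z) = C1 + z^3/8 + 3*z^2 - z/4 + log(cos(6*z/5))/3


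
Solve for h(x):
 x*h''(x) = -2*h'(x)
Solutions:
 h(x) = C1 + C2/x


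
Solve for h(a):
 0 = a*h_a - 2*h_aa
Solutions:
 h(a) = C1 + C2*erfi(a/2)


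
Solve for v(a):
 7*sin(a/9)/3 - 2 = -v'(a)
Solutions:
 v(a) = C1 + 2*a + 21*cos(a/9)


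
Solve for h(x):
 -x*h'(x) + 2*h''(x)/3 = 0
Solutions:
 h(x) = C1 + C2*erfi(sqrt(3)*x/2)


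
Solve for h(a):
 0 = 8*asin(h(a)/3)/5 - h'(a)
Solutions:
 Integral(1/asin(_y/3), (_y, h(a))) = C1 + 8*a/5


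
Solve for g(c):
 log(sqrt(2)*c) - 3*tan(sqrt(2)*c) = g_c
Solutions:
 g(c) = C1 + c*log(c) - c + c*log(2)/2 + 3*sqrt(2)*log(cos(sqrt(2)*c))/2


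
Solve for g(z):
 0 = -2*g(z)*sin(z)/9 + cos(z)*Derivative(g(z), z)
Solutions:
 g(z) = C1/cos(z)^(2/9)


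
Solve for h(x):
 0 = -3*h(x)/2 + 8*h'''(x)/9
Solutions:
 h(x) = C3*exp(3*2^(2/3)*x/4) + (C1*sin(3*2^(2/3)*sqrt(3)*x/8) + C2*cos(3*2^(2/3)*sqrt(3)*x/8))*exp(-3*2^(2/3)*x/8)


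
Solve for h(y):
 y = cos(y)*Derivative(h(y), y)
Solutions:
 h(y) = C1 + Integral(y/cos(y), y)


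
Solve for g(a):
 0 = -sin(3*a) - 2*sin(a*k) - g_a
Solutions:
 g(a) = C1 + cos(3*a)/3 + 2*cos(a*k)/k


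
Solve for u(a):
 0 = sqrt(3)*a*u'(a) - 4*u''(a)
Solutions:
 u(a) = C1 + C2*erfi(sqrt(2)*3^(1/4)*a/4)


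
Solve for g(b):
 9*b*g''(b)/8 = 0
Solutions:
 g(b) = C1 + C2*b


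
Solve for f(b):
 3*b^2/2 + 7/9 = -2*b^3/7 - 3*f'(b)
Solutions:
 f(b) = C1 - b^4/42 - b^3/6 - 7*b/27


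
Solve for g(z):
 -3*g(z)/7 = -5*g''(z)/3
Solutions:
 g(z) = C1*exp(-3*sqrt(35)*z/35) + C2*exp(3*sqrt(35)*z/35)


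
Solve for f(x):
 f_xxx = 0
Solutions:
 f(x) = C1 + C2*x + C3*x^2


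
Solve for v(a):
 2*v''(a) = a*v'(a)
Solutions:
 v(a) = C1 + C2*erfi(a/2)


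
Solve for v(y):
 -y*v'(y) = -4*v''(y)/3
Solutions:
 v(y) = C1 + C2*erfi(sqrt(6)*y/4)


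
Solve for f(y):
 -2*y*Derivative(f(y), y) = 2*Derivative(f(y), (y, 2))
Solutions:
 f(y) = C1 + C2*erf(sqrt(2)*y/2)


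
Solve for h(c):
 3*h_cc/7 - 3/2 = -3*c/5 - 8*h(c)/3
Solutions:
 h(c) = C1*sin(2*sqrt(14)*c/3) + C2*cos(2*sqrt(14)*c/3) - 9*c/40 + 9/16


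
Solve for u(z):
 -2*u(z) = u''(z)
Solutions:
 u(z) = C1*sin(sqrt(2)*z) + C2*cos(sqrt(2)*z)


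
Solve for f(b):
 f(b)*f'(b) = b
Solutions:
 f(b) = -sqrt(C1 + b^2)
 f(b) = sqrt(C1 + b^2)


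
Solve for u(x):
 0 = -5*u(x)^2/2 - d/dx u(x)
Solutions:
 u(x) = 2/(C1 + 5*x)


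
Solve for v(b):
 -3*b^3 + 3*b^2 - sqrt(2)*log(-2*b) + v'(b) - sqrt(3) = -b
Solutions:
 v(b) = C1 + 3*b^4/4 - b^3 - b^2/2 + sqrt(2)*b*log(-b) + b*(-sqrt(2) + sqrt(2)*log(2) + sqrt(3))


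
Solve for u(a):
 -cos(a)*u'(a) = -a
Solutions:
 u(a) = C1 + Integral(a/cos(a), a)


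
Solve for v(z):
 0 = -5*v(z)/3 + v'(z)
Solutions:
 v(z) = C1*exp(5*z/3)


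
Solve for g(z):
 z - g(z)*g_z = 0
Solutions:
 g(z) = -sqrt(C1 + z^2)
 g(z) = sqrt(C1 + z^2)


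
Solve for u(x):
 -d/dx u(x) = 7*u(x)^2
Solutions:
 u(x) = 1/(C1 + 7*x)


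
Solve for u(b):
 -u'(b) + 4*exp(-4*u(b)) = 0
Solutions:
 u(b) = log(-I*(C1 + 16*b)^(1/4))
 u(b) = log(I*(C1 + 16*b)^(1/4))
 u(b) = log(-(C1 + 16*b)^(1/4))
 u(b) = log(C1 + 16*b)/4


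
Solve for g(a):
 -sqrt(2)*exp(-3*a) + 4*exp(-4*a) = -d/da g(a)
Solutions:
 g(a) = C1 - sqrt(2)*exp(-3*a)/3 + exp(-4*a)


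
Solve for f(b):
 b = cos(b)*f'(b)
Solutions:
 f(b) = C1 + Integral(b/cos(b), b)


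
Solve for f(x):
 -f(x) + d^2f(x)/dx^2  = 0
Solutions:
 f(x) = C1*exp(-x) + C2*exp(x)


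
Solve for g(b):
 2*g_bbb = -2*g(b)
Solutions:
 g(b) = C3*exp(-b) + (C1*sin(sqrt(3)*b/2) + C2*cos(sqrt(3)*b/2))*exp(b/2)


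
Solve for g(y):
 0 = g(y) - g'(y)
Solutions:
 g(y) = C1*exp(y)


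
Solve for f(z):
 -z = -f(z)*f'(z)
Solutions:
 f(z) = -sqrt(C1 + z^2)
 f(z) = sqrt(C1 + z^2)


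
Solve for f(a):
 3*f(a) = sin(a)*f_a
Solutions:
 f(a) = C1*(cos(a) - 1)^(3/2)/(cos(a) + 1)^(3/2)


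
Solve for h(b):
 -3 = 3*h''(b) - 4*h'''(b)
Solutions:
 h(b) = C1 + C2*b + C3*exp(3*b/4) - b^2/2


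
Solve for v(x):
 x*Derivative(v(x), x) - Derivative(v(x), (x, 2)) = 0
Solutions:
 v(x) = C1 + C2*erfi(sqrt(2)*x/2)


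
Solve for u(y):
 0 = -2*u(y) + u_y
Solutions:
 u(y) = C1*exp(2*y)


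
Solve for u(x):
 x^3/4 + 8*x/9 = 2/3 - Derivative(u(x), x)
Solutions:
 u(x) = C1 - x^4/16 - 4*x^2/9 + 2*x/3


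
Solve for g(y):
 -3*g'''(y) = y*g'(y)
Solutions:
 g(y) = C1 + Integral(C2*airyai(-3^(2/3)*y/3) + C3*airybi(-3^(2/3)*y/3), y)


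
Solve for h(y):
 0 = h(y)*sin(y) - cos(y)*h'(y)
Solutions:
 h(y) = C1/cos(y)


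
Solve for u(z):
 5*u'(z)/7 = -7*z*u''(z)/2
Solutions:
 u(z) = C1 + C2*z^(39/49)


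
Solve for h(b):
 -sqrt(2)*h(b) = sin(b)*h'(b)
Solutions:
 h(b) = C1*(cos(b) + 1)^(sqrt(2)/2)/(cos(b) - 1)^(sqrt(2)/2)


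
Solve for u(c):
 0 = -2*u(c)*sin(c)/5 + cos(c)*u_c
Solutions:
 u(c) = C1/cos(c)^(2/5)


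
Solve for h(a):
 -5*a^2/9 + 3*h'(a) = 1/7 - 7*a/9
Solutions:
 h(a) = C1 + 5*a^3/81 - 7*a^2/54 + a/21


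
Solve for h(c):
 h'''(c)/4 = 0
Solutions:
 h(c) = C1 + C2*c + C3*c^2


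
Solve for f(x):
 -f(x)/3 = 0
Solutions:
 f(x) = 0


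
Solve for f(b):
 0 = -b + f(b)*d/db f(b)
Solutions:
 f(b) = -sqrt(C1 + b^2)
 f(b) = sqrt(C1 + b^2)


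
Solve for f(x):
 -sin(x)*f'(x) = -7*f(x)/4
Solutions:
 f(x) = C1*(cos(x) - 1)^(7/8)/(cos(x) + 1)^(7/8)


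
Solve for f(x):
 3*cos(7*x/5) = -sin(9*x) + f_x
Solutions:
 f(x) = C1 + 15*sin(7*x/5)/7 - cos(9*x)/9


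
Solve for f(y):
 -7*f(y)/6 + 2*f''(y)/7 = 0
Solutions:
 f(y) = C1*exp(-7*sqrt(3)*y/6) + C2*exp(7*sqrt(3)*y/6)


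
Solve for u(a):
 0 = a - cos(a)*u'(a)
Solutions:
 u(a) = C1 + Integral(a/cos(a), a)


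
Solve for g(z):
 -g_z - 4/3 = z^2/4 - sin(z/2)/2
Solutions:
 g(z) = C1 - z^3/12 - 4*z/3 - cos(z/2)


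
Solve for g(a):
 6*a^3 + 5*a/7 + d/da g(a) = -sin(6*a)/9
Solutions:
 g(a) = C1 - 3*a^4/2 - 5*a^2/14 + cos(6*a)/54


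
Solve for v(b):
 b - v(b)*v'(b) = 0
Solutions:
 v(b) = -sqrt(C1 + b^2)
 v(b) = sqrt(C1 + b^2)


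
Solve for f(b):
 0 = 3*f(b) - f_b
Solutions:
 f(b) = C1*exp(3*b)


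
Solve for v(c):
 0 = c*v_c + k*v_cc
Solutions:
 v(c) = C1 + C2*sqrt(k)*erf(sqrt(2)*c*sqrt(1/k)/2)


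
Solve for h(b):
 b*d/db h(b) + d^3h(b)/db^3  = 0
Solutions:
 h(b) = C1 + Integral(C2*airyai(-b) + C3*airybi(-b), b)


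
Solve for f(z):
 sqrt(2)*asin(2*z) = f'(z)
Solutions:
 f(z) = C1 + sqrt(2)*(z*asin(2*z) + sqrt(1 - 4*z^2)/2)


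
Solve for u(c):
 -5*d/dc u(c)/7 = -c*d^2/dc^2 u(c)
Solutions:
 u(c) = C1 + C2*c^(12/7)


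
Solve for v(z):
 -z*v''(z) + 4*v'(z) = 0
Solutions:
 v(z) = C1 + C2*z^5


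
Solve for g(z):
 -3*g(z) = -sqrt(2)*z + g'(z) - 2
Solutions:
 g(z) = C1*exp(-3*z) + sqrt(2)*z/3 - sqrt(2)/9 + 2/3


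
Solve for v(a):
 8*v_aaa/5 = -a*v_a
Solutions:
 v(a) = C1 + Integral(C2*airyai(-5^(1/3)*a/2) + C3*airybi(-5^(1/3)*a/2), a)


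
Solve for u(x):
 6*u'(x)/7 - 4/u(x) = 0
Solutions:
 u(x) = -sqrt(C1 + 84*x)/3
 u(x) = sqrt(C1 + 84*x)/3


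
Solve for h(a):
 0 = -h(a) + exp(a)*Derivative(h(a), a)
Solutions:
 h(a) = C1*exp(-exp(-a))


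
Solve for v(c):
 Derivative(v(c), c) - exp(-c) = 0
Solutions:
 v(c) = C1 - exp(-c)


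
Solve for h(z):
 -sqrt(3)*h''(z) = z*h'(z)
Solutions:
 h(z) = C1 + C2*erf(sqrt(2)*3^(3/4)*z/6)


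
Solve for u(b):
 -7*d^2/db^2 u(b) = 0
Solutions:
 u(b) = C1 + C2*b


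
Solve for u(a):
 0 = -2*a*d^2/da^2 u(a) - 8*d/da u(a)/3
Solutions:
 u(a) = C1 + C2/a^(1/3)


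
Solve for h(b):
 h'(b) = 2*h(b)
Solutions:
 h(b) = C1*exp(2*b)


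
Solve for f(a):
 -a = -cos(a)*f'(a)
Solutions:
 f(a) = C1 + Integral(a/cos(a), a)


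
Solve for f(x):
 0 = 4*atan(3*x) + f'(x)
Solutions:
 f(x) = C1 - 4*x*atan(3*x) + 2*log(9*x^2 + 1)/3


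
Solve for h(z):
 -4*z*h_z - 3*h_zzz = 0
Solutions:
 h(z) = C1 + Integral(C2*airyai(-6^(2/3)*z/3) + C3*airybi(-6^(2/3)*z/3), z)


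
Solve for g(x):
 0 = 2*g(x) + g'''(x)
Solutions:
 g(x) = C3*exp(-2^(1/3)*x) + (C1*sin(2^(1/3)*sqrt(3)*x/2) + C2*cos(2^(1/3)*sqrt(3)*x/2))*exp(2^(1/3)*x/2)


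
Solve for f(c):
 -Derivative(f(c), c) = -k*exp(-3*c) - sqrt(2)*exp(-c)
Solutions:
 f(c) = C1 - k*exp(-3*c)/3 - sqrt(2)*exp(-c)


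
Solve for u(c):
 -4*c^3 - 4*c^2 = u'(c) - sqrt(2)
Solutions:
 u(c) = C1 - c^4 - 4*c^3/3 + sqrt(2)*c


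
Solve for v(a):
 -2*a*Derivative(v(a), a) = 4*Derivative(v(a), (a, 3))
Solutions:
 v(a) = C1 + Integral(C2*airyai(-2^(2/3)*a/2) + C3*airybi(-2^(2/3)*a/2), a)


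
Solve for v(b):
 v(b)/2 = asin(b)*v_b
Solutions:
 v(b) = C1*exp(Integral(1/asin(b), b)/2)


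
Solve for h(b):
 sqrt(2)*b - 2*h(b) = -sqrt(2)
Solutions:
 h(b) = sqrt(2)*(b + 1)/2


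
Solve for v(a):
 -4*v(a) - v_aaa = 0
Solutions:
 v(a) = C3*exp(-2^(2/3)*a) + (C1*sin(2^(2/3)*sqrt(3)*a/2) + C2*cos(2^(2/3)*sqrt(3)*a/2))*exp(2^(2/3)*a/2)


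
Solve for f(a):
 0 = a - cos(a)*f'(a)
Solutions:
 f(a) = C1 + Integral(a/cos(a), a)


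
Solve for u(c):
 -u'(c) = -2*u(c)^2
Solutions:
 u(c) = -1/(C1 + 2*c)


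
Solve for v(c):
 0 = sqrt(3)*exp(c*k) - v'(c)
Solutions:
 v(c) = C1 + sqrt(3)*exp(c*k)/k


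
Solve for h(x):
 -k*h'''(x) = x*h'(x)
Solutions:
 h(x) = C1 + Integral(C2*airyai(x*(-1/k)^(1/3)) + C3*airybi(x*(-1/k)^(1/3)), x)


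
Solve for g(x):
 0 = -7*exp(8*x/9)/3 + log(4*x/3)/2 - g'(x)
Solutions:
 g(x) = C1 + x*log(x)/2 + x*(-log(3)/2 - 1/2 + log(2)) - 21*exp(8*x/9)/8


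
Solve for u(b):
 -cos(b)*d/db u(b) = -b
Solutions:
 u(b) = C1 + Integral(b/cos(b), b)


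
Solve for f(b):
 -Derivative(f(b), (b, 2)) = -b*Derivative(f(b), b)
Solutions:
 f(b) = C1 + C2*erfi(sqrt(2)*b/2)


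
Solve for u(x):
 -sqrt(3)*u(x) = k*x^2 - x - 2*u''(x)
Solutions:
 u(x) = C1*exp(-sqrt(2)*3^(1/4)*x/2) + C2*exp(sqrt(2)*3^(1/4)*x/2) - sqrt(3)*k*x^2/3 - 4*k/3 + sqrt(3)*x/3


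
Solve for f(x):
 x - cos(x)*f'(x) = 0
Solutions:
 f(x) = C1 + Integral(x/cos(x), x)


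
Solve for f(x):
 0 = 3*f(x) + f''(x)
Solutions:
 f(x) = C1*sin(sqrt(3)*x) + C2*cos(sqrt(3)*x)


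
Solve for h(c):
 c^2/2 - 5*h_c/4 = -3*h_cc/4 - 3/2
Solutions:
 h(c) = C1 + C2*exp(5*c/3) + 2*c^3/15 + 6*c^2/25 + 186*c/125


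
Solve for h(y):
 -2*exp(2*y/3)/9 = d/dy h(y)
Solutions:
 h(y) = C1 - exp(2*y/3)/3


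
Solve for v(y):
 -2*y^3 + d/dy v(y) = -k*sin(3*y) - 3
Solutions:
 v(y) = C1 + k*cos(3*y)/3 + y^4/2 - 3*y


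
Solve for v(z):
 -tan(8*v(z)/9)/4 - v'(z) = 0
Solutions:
 v(z) = -9*asin(C1*exp(-2*z/9))/8 + 9*pi/8
 v(z) = 9*asin(C1*exp(-2*z/9))/8


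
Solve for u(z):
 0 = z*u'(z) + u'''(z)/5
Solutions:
 u(z) = C1 + Integral(C2*airyai(-5^(1/3)*z) + C3*airybi(-5^(1/3)*z), z)


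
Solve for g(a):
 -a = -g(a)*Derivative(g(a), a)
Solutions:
 g(a) = -sqrt(C1 + a^2)
 g(a) = sqrt(C1 + a^2)


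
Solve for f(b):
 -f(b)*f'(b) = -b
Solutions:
 f(b) = -sqrt(C1 + b^2)
 f(b) = sqrt(C1 + b^2)


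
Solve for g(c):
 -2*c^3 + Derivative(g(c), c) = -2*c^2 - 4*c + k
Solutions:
 g(c) = C1 + c^4/2 - 2*c^3/3 - 2*c^2 + c*k


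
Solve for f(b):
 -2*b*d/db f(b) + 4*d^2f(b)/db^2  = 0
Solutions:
 f(b) = C1 + C2*erfi(b/2)


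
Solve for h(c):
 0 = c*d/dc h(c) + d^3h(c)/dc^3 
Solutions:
 h(c) = C1 + Integral(C2*airyai(-c) + C3*airybi(-c), c)


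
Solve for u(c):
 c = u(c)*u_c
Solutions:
 u(c) = -sqrt(C1 + c^2)
 u(c) = sqrt(C1 + c^2)


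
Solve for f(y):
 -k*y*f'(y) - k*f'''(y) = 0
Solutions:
 f(y) = C1 + Integral(C2*airyai(-y) + C3*airybi(-y), y)


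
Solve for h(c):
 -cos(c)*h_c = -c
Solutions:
 h(c) = C1 + Integral(c/cos(c), c)


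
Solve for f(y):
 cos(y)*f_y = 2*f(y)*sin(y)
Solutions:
 f(y) = C1/cos(y)^2


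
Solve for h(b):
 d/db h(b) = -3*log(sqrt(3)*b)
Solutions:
 h(b) = C1 - 3*b*log(b) - 3*b*log(3)/2 + 3*b


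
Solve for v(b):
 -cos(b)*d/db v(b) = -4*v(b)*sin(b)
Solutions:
 v(b) = C1/cos(b)^4


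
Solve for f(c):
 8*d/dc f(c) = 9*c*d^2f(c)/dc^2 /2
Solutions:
 f(c) = C1 + C2*c^(25/9)


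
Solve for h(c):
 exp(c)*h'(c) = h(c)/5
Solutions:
 h(c) = C1*exp(-exp(-c)/5)


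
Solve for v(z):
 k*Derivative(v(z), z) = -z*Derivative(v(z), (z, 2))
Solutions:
 v(z) = C1 + z^(1 - re(k))*(C2*sin(log(z)*Abs(im(k))) + C3*cos(log(z)*im(k)))


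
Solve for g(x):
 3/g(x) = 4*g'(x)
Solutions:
 g(x) = -sqrt(C1 + 6*x)/2
 g(x) = sqrt(C1 + 6*x)/2


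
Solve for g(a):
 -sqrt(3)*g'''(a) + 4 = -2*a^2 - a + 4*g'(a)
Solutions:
 g(a) = C1 + C2*sin(2*3^(3/4)*a/3) + C3*cos(2*3^(3/4)*a/3) + a^3/6 + a^2/8 - sqrt(3)*a/4 + a


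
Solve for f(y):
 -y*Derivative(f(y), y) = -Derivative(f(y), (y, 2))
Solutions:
 f(y) = C1 + C2*erfi(sqrt(2)*y/2)


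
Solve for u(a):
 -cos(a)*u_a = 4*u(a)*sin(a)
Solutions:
 u(a) = C1*cos(a)^4


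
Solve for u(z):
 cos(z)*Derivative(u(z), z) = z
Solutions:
 u(z) = C1 + Integral(z/cos(z), z)


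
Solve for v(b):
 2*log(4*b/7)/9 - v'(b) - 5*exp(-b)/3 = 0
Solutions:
 v(b) = C1 + 2*b*log(b)/9 + 2*b*(-log(7) - 1 + 2*log(2))/9 + 5*exp(-b)/3


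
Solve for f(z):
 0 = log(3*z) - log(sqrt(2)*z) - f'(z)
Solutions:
 f(z) = C1 - z*log(2)/2 + z*log(3)


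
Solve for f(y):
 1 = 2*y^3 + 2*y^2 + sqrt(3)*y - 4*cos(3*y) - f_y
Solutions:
 f(y) = C1 + y^4/2 + 2*y^3/3 + sqrt(3)*y^2/2 - y - 4*sin(3*y)/3


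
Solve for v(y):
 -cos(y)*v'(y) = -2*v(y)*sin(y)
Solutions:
 v(y) = C1/cos(y)^2


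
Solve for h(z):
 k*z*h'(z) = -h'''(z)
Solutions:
 h(z) = C1 + Integral(C2*airyai(z*(-k)^(1/3)) + C3*airybi(z*(-k)^(1/3)), z)


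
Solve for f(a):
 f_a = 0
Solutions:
 f(a) = C1


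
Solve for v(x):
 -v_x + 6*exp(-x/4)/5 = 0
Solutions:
 v(x) = C1 - 24*exp(-x/4)/5


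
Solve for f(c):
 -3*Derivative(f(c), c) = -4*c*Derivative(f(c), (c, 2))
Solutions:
 f(c) = C1 + C2*c^(7/4)


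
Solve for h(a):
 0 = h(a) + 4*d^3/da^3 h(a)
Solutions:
 h(a) = C3*exp(-2^(1/3)*a/2) + (C1*sin(2^(1/3)*sqrt(3)*a/4) + C2*cos(2^(1/3)*sqrt(3)*a/4))*exp(2^(1/3)*a/4)


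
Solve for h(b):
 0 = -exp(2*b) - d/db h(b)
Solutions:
 h(b) = C1 - exp(2*b)/2


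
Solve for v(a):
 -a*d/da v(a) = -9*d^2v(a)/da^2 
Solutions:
 v(a) = C1 + C2*erfi(sqrt(2)*a/6)


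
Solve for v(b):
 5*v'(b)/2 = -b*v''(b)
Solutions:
 v(b) = C1 + C2/b^(3/2)


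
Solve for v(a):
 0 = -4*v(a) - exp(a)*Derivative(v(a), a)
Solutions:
 v(a) = C1*exp(4*exp(-a))


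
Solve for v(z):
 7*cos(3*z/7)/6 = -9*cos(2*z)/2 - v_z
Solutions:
 v(z) = C1 - 49*sin(3*z/7)/18 - 9*sin(2*z)/4


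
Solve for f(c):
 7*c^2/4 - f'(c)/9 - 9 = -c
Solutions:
 f(c) = C1 + 21*c^3/4 + 9*c^2/2 - 81*c


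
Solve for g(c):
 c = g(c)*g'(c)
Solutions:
 g(c) = -sqrt(C1 + c^2)
 g(c) = sqrt(C1 + c^2)


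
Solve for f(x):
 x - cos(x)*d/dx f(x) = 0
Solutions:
 f(x) = C1 + Integral(x/cos(x), x)


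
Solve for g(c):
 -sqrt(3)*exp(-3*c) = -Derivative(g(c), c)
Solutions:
 g(c) = C1 - sqrt(3)*exp(-3*c)/3


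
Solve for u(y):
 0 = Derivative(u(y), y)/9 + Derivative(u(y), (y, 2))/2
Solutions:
 u(y) = C1 + C2*exp(-2*y/9)


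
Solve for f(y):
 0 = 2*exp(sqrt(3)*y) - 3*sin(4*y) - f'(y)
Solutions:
 f(y) = C1 + 2*sqrt(3)*exp(sqrt(3)*y)/3 + 3*cos(4*y)/4


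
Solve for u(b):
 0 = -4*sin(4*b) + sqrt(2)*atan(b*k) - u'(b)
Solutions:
 u(b) = C1 + sqrt(2)*Piecewise((b*atan(b*k) - log(b^2*k^2 + 1)/(2*k), Ne(k, 0)), (0, True)) + cos(4*b)


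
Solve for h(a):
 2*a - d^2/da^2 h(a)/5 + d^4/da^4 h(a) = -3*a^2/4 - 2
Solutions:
 h(a) = C1 + C2*a + C3*exp(-sqrt(5)*a/5) + C4*exp(sqrt(5)*a/5) + 5*a^4/16 + 5*a^3/3 + 95*a^2/4


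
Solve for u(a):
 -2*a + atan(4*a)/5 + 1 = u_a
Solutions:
 u(a) = C1 - a^2 + a*atan(4*a)/5 + a - log(16*a^2 + 1)/40


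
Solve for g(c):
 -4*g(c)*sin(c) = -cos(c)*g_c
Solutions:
 g(c) = C1/cos(c)^4


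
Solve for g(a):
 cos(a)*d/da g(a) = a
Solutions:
 g(a) = C1 + Integral(a/cos(a), a)


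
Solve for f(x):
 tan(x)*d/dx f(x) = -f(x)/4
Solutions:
 f(x) = C1/sin(x)^(1/4)


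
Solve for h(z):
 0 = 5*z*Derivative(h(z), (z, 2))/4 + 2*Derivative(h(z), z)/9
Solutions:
 h(z) = C1 + C2*z^(37/45)


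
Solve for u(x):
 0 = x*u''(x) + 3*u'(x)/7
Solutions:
 u(x) = C1 + C2*x^(4/7)


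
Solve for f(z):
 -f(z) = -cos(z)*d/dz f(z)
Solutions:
 f(z) = C1*sqrt(sin(z) + 1)/sqrt(sin(z) - 1)


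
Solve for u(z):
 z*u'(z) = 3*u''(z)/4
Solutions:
 u(z) = C1 + C2*erfi(sqrt(6)*z/3)


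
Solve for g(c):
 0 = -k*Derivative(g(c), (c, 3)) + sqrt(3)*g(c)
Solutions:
 g(c) = C1*exp(3^(1/6)*c*(1/k)^(1/3)) + C2*exp(c*(-3^(1/6) + 3^(2/3)*I)*(1/k)^(1/3)/2) + C3*exp(-c*(3^(1/6) + 3^(2/3)*I)*(1/k)^(1/3)/2)


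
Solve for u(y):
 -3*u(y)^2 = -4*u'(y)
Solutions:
 u(y) = -4/(C1 + 3*y)


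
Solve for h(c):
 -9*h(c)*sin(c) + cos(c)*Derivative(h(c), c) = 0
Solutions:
 h(c) = C1/cos(c)^9


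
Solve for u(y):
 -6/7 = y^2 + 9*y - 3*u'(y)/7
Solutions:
 u(y) = C1 + 7*y^3/9 + 21*y^2/2 + 2*y


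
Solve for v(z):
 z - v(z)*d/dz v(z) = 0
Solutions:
 v(z) = -sqrt(C1 + z^2)
 v(z) = sqrt(C1 + z^2)


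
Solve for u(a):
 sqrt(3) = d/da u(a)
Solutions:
 u(a) = C1 + sqrt(3)*a


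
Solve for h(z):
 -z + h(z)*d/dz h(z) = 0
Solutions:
 h(z) = -sqrt(C1 + z^2)
 h(z) = sqrt(C1 + z^2)


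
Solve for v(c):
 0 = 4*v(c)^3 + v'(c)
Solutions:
 v(c) = -sqrt(2)*sqrt(-1/(C1 - 4*c))/2
 v(c) = sqrt(2)*sqrt(-1/(C1 - 4*c))/2


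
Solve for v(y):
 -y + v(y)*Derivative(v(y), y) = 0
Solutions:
 v(y) = -sqrt(C1 + y^2)
 v(y) = sqrt(C1 + y^2)


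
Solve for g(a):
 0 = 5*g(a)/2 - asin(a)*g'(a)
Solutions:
 g(a) = C1*exp(5*Integral(1/asin(a), a)/2)


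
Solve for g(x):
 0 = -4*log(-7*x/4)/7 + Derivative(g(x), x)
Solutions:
 g(x) = C1 + 4*x*log(-x)/7 + 4*x*(-2*log(2) - 1 + log(7))/7


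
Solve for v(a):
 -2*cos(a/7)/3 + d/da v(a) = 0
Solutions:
 v(a) = C1 + 14*sin(a/7)/3


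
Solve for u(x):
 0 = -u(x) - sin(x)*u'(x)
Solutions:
 u(x) = C1*sqrt(cos(x) + 1)/sqrt(cos(x) - 1)


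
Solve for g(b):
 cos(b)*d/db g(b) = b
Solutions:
 g(b) = C1 + Integral(b/cos(b), b)


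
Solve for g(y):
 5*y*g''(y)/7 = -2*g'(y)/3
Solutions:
 g(y) = C1 + C2*y^(1/15)


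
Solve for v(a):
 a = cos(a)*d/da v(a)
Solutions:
 v(a) = C1 + Integral(a/cos(a), a)


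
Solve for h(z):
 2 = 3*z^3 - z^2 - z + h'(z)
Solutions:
 h(z) = C1 - 3*z^4/4 + z^3/3 + z^2/2 + 2*z


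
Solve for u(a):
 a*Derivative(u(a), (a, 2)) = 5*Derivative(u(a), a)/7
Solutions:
 u(a) = C1 + C2*a^(12/7)


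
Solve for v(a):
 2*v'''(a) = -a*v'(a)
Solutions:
 v(a) = C1 + Integral(C2*airyai(-2^(2/3)*a/2) + C3*airybi(-2^(2/3)*a/2), a)


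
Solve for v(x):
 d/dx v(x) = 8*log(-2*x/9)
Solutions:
 v(x) = C1 + 8*x*log(-x) + 8*x*(-2*log(3) - 1 + log(2))


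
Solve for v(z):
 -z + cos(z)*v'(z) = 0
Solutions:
 v(z) = C1 + Integral(z/cos(z), z)


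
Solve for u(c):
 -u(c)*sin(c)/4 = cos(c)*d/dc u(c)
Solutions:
 u(c) = C1*cos(c)^(1/4)


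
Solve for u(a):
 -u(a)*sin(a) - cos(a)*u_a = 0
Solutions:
 u(a) = C1*cos(a)


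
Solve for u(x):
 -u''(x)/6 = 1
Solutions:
 u(x) = C1 + C2*x - 3*x^2


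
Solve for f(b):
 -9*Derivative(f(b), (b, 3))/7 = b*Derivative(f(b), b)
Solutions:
 f(b) = C1 + Integral(C2*airyai(-21^(1/3)*b/3) + C3*airybi(-21^(1/3)*b/3), b)


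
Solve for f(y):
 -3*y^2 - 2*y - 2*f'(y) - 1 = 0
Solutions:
 f(y) = C1 - y^3/2 - y^2/2 - y/2


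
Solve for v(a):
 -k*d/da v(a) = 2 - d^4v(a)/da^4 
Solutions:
 v(a) = C1 + C2*exp(a*k^(1/3)) + C3*exp(a*k^(1/3)*(-1 + sqrt(3)*I)/2) + C4*exp(-a*k^(1/3)*(1 + sqrt(3)*I)/2) - 2*a/k


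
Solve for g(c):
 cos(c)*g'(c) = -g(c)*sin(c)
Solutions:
 g(c) = C1*cos(c)


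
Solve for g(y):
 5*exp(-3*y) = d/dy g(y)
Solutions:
 g(y) = C1 - 5*exp(-3*y)/3


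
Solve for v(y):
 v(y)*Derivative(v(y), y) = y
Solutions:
 v(y) = -sqrt(C1 + y^2)
 v(y) = sqrt(C1 + y^2)


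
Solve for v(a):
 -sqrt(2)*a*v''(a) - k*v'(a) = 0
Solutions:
 v(a) = C1 + a^(-sqrt(2)*re(k)/2 + 1)*(C2*sin(sqrt(2)*log(a)*Abs(im(k))/2) + C3*cos(sqrt(2)*log(a)*im(k)/2))


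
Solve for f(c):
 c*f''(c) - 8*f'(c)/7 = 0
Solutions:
 f(c) = C1 + C2*c^(15/7)


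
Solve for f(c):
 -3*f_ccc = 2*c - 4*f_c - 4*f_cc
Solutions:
 f(c) = C1 + C2*exp(-2*c/3) + C3*exp(2*c) + c^2/4 - c/2


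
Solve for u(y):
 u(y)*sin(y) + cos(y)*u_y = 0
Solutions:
 u(y) = C1*cos(y)


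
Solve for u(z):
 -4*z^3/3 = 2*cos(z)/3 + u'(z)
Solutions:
 u(z) = C1 - z^4/3 - 2*sin(z)/3


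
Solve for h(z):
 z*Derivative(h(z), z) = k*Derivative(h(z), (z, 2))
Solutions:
 h(z) = C1 + C2*erf(sqrt(2)*z*sqrt(-1/k)/2)/sqrt(-1/k)


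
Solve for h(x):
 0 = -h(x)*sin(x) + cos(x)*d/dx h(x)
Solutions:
 h(x) = C1/cos(x)


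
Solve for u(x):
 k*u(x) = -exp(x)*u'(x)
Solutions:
 u(x) = C1*exp(k*exp(-x))


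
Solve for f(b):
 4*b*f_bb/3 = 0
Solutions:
 f(b) = C1 + C2*b


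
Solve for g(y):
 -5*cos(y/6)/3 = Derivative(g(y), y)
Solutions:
 g(y) = C1 - 10*sin(y/6)


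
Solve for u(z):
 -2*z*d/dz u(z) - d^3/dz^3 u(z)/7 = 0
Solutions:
 u(z) = C1 + Integral(C2*airyai(-14^(1/3)*z) + C3*airybi(-14^(1/3)*z), z)


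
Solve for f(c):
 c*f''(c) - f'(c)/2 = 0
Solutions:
 f(c) = C1 + C2*c^(3/2)


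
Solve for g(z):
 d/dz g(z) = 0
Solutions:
 g(z) = C1


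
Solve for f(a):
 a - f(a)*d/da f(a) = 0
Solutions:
 f(a) = -sqrt(C1 + a^2)
 f(a) = sqrt(C1 + a^2)


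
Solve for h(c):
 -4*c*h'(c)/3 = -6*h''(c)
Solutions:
 h(c) = C1 + C2*erfi(c/3)


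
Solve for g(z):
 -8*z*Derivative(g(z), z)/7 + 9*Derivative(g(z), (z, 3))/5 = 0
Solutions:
 g(z) = C1 + Integral(C2*airyai(2*735^(1/3)*z/21) + C3*airybi(2*735^(1/3)*z/21), z)


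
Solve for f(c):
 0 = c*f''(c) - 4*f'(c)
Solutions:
 f(c) = C1 + C2*c^5


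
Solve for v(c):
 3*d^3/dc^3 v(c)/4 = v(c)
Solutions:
 v(c) = C3*exp(6^(2/3)*c/3) + (C1*sin(2^(2/3)*3^(1/6)*c/2) + C2*cos(2^(2/3)*3^(1/6)*c/2))*exp(-6^(2/3)*c/6)


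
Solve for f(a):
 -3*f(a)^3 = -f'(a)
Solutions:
 f(a) = -sqrt(2)*sqrt(-1/(C1 + 3*a))/2
 f(a) = sqrt(2)*sqrt(-1/(C1 + 3*a))/2


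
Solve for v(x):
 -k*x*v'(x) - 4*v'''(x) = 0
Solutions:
 v(x) = C1 + Integral(C2*airyai(2^(1/3)*x*(-k)^(1/3)/2) + C3*airybi(2^(1/3)*x*(-k)^(1/3)/2), x)


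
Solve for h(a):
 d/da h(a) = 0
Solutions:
 h(a) = C1


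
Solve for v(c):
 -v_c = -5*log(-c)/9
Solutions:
 v(c) = C1 + 5*c*log(-c)/9 - 5*c/9


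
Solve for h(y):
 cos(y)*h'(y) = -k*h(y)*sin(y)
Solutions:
 h(y) = C1*exp(k*log(cos(y)))


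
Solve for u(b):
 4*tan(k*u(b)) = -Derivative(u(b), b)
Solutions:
 u(b) = Piecewise((-asin(exp(C1*k - 4*b*k))/k + pi/k, Ne(k, 0)), (nan, True))
 u(b) = Piecewise((asin(exp(C1*k - 4*b*k))/k, Ne(k, 0)), (nan, True))


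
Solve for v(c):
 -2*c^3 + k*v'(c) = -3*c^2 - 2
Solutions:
 v(c) = C1 + c^4/(2*k) - c^3/k - 2*c/k


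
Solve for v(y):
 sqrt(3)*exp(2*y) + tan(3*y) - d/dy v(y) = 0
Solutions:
 v(y) = C1 + sqrt(3)*exp(2*y)/2 - log(cos(3*y))/3


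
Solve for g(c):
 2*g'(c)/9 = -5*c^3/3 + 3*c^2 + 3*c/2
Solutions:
 g(c) = C1 - 15*c^4/8 + 9*c^3/2 + 27*c^2/8


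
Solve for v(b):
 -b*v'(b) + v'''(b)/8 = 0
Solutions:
 v(b) = C1 + Integral(C2*airyai(2*b) + C3*airybi(2*b), b)


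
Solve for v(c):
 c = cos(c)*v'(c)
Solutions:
 v(c) = C1 + Integral(c/cos(c), c)


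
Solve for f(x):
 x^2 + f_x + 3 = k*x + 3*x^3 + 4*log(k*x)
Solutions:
 f(x) = C1 + k*x^2/2 + 3*x^4/4 - x^3/3 + 4*x*log(k*x) - 7*x


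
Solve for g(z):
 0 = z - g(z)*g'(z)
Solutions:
 g(z) = -sqrt(C1 + z^2)
 g(z) = sqrt(C1 + z^2)


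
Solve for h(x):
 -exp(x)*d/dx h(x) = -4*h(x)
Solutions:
 h(x) = C1*exp(-4*exp(-x))


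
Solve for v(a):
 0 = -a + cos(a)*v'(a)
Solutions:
 v(a) = C1 + Integral(a/cos(a), a)


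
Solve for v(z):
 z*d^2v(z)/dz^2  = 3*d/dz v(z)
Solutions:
 v(z) = C1 + C2*z^4


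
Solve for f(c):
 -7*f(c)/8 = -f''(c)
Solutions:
 f(c) = C1*exp(-sqrt(14)*c/4) + C2*exp(sqrt(14)*c/4)


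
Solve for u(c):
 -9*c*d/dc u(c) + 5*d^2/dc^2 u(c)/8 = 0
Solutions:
 u(c) = C1 + C2*erfi(6*sqrt(5)*c/5)


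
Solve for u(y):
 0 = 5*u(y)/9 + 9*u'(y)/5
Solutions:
 u(y) = C1*exp(-25*y/81)


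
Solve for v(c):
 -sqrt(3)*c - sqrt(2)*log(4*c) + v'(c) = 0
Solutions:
 v(c) = C1 + sqrt(3)*c^2/2 + sqrt(2)*c*log(c) - sqrt(2)*c + 2*sqrt(2)*c*log(2)


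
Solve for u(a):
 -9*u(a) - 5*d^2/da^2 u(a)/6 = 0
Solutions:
 u(a) = C1*sin(3*sqrt(30)*a/5) + C2*cos(3*sqrt(30)*a/5)


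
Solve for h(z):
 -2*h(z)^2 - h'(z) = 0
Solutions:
 h(z) = 1/(C1 + 2*z)


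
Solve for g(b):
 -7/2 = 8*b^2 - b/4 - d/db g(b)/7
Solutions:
 g(b) = C1 + 56*b^3/3 - 7*b^2/8 + 49*b/2


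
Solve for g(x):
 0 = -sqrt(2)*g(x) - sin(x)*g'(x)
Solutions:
 g(x) = C1*(cos(x) + 1)^(sqrt(2)/2)/(cos(x) - 1)^(sqrt(2)/2)


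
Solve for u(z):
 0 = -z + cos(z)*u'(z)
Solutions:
 u(z) = C1 + Integral(z/cos(z), z)


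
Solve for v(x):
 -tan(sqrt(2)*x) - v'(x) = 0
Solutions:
 v(x) = C1 + sqrt(2)*log(cos(sqrt(2)*x))/2


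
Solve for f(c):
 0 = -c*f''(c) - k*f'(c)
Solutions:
 f(c) = C1 + c^(1 - re(k))*(C2*sin(log(c)*Abs(im(k))) + C3*cos(log(c)*im(k)))


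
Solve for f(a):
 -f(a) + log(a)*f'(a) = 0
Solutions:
 f(a) = C1*exp(li(a))


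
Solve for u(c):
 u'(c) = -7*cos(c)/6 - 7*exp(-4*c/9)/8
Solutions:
 u(c) = C1 - 7*sin(c)/6 + 63*exp(-4*c/9)/32


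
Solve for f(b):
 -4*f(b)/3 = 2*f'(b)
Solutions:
 f(b) = C1*exp(-2*b/3)


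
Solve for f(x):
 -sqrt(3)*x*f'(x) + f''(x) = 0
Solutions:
 f(x) = C1 + C2*erfi(sqrt(2)*3^(1/4)*x/2)


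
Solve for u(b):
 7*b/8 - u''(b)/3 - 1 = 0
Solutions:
 u(b) = C1 + C2*b + 7*b^3/16 - 3*b^2/2


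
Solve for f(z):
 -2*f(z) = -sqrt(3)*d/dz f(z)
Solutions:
 f(z) = C1*exp(2*sqrt(3)*z/3)


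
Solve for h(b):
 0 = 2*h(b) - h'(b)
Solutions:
 h(b) = C1*exp(2*b)


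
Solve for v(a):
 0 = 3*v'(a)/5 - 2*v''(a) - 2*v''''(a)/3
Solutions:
 v(a) = C1 + C2*exp(a*(-50^(1/3)*(9 + sqrt(481))^(1/3) + 10*20^(1/3)/(9 + sqrt(481))^(1/3))/20)*sin(sqrt(3)*a*(10*20^(1/3)/(9 + sqrt(481))^(1/3) + 50^(1/3)*(9 + sqrt(481))^(1/3))/20) + C3*exp(a*(-50^(1/3)*(9 + sqrt(481))^(1/3) + 10*20^(1/3)/(9 + sqrt(481))^(1/3))/20)*cos(sqrt(3)*a*(10*20^(1/3)/(9 + sqrt(481))^(1/3) + 50^(1/3)*(9 + sqrt(481))^(1/3))/20) + C4*exp(a*(-20^(1/3)/(9 + sqrt(481))^(1/3) + 50^(1/3)*(9 + sqrt(481))^(1/3)/10))


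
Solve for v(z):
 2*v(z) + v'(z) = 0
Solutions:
 v(z) = C1*exp(-2*z)


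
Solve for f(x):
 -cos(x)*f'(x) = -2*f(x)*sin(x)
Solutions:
 f(x) = C1/cos(x)^2


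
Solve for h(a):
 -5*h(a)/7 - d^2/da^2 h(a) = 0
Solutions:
 h(a) = C1*sin(sqrt(35)*a/7) + C2*cos(sqrt(35)*a/7)


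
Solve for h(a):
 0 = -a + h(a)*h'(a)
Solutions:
 h(a) = -sqrt(C1 + a^2)
 h(a) = sqrt(C1 + a^2)


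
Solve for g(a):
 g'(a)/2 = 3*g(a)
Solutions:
 g(a) = C1*exp(6*a)


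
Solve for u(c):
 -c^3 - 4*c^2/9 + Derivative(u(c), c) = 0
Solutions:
 u(c) = C1 + c^4/4 + 4*c^3/27


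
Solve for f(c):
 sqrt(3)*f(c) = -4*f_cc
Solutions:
 f(c) = C1*sin(3^(1/4)*c/2) + C2*cos(3^(1/4)*c/2)


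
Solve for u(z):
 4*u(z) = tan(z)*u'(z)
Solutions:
 u(z) = C1*sin(z)^4


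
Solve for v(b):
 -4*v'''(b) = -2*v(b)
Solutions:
 v(b) = C3*exp(2^(2/3)*b/2) + (C1*sin(2^(2/3)*sqrt(3)*b/4) + C2*cos(2^(2/3)*sqrt(3)*b/4))*exp(-2^(2/3)*b/4)


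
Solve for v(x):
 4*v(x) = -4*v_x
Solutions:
 v(x) = C1*exp(-x)


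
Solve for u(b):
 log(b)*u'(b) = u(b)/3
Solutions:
 u(b) = C1*exp(li(b)/3)


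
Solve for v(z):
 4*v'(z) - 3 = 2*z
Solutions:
 v(z) = C1 + z^2/4 + 3*z/4
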